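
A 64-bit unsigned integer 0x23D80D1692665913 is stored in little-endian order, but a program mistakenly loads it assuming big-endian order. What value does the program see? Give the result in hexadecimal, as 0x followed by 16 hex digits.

0x13596692160DD823

Stored little-endian, the bytes at ascending addresses are 13 59 66 92 16 0D D8 23.
Read back as big-endian, the last byte is least significant, giving 0x13596692160DD823.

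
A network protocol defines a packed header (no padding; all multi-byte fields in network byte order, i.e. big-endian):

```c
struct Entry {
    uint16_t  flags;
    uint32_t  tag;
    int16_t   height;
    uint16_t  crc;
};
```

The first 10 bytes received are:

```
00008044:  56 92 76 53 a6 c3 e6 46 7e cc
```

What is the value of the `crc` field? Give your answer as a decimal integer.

`crc` follows `flags` (2 B), `tag` (4 B), `height` (2 B), so it starts at offset 2 + 4 + 2 = 8 and occupies 2 bytes.
Bytes at offsets 8..9: 7E CC.
Big-endian stores the most-significant byte at the lowest address.
The bytes are already most-significant first: 0x7ECC.
0x7ECC = 32460.

32460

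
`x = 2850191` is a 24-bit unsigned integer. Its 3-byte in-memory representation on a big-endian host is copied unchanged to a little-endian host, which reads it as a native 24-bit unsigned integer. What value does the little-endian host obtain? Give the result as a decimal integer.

9403691

2850191 in 24-bit hexadecimal is 0x2B7D8F.
Stored big-endian, the bytes at ascending addresses are 2B 7D 8F.
Read back as little-endian, the first byte is least significant, giving 0x8F7D2B.
0x8F7D2B = 9403691.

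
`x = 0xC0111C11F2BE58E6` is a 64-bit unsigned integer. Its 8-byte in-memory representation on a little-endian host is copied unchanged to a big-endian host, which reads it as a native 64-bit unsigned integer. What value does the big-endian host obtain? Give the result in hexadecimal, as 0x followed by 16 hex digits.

0xE658BEF2111C11C0

Stored little-endian, the bytes at ascending addresses are E6 58 BE F2 11 1C 11 C0.
Read back as big-endian, the last byte is least significant, giving 0xE658BEF2111C11C0.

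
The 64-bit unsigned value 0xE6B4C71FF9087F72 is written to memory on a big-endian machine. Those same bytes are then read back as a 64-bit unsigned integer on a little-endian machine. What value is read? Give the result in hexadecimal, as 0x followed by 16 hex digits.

0x727F08F91FC7B4E6

Stored big-endian, the bytes at ascending addresses are E6 B4 C7 1F F9 08 7F 72.
Read back as little-endian, the first byte is least significant, giving 0x727F08F91FC7B4E6.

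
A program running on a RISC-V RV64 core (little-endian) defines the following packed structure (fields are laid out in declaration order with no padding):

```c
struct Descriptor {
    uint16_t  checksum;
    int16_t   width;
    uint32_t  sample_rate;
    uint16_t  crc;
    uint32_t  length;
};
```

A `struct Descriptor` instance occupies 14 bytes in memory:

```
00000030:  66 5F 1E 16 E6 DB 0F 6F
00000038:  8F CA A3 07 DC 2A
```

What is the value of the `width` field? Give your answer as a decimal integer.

5662

`width` follows `checksum` (2 bytes), so it starts at byte offset 2 and occupies 2 bytes.
Bytes at offsets 2..3: 1E 16.
Little-endian: lowest address holds the least-significant byte.
Reassemble most-significant byte first: 16 1E → 0x161E.
0x161E = 5662.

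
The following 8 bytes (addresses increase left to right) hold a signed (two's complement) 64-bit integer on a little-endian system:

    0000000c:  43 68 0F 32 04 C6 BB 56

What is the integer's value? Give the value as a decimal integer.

In little-endian order the low byte comes first in memory.
Reassemble most-significant byte first: 56 BB C6 04 32 0F 68 43 → 0x56BBC604320F6843.
0x56BBC604320F6843 = 6249806629228734531.

6249806629228734531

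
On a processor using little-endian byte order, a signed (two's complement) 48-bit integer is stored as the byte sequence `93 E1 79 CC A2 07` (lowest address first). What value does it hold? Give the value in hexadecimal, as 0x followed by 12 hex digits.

Little-endian: lowest address holds the least-significant byte.
Reassemble most-significant byte first: 07 A2 CC 79 E1 93 → 0x07A2CC79E193.

0x07A2CC79E193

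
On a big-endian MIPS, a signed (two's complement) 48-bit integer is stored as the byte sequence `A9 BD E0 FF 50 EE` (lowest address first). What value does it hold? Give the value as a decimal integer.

Big-endian stores the most-significant byte at the lowest address.
The bytes are already most-significant first: 0xA9BDE0FF50EE.
Top bit is set, so as a signed 48-bit value this is 0xA9BDE0FF50EE − 2^48 = -94841987968786.

-94841987968786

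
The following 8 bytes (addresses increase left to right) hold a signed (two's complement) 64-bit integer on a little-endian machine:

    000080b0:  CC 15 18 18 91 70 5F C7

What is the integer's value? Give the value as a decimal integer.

-4080418968897579572

Little-endian stores the least-significant byte at the lowest address.
Reassemble most-significant byte first: C7 5F 70 91 18 18 15 CC → 0xC75F7091181815CC.
Top bit is set, so as a signed 64-bit value this is 0xC75F7091181815CC − 2^64 = -4080418968897579572.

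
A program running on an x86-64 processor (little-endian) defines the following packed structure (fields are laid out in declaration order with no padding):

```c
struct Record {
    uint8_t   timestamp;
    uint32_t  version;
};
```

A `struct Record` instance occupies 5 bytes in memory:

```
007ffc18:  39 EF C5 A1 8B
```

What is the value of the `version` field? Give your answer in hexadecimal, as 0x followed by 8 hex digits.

`version` follows `timestamp` (1 byte), so it starts at byte offset 1 and occupies 4 bytes.
Bytes at offsets 1..4: EF C5 A1 8B.
Little-endian stores the least-significant byte at the lowest address.
Reassemble most-significant byte first: 8B A1 C5 EF → 0x8BA1C5EF.

0x8BA1C5EF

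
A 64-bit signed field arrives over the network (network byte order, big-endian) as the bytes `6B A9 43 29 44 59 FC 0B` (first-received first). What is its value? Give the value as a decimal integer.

7757805677641858059

In big-endian order the high byte comes first in memory.
The bytes are already most-significant first: 0x6BA943294459FC0B.
0x6BA943294459FC0B = 7757805677641858059.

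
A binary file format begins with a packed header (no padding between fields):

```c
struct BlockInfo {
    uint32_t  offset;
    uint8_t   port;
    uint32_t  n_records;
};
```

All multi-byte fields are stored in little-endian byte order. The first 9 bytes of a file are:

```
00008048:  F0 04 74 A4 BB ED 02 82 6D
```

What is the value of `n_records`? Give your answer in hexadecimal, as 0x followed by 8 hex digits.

0x6D8202ED

`n_records` follows `offset` (4 B), `port` (1 B), so it starts at offset 4 + 1 = 5 and occupies 4 bytes.
Bytes at offsets 5..8: ED 02 82 6D.
In little-endian order the low byte comes first in memory.
Reassemble most-significant byte first: 6D 82 02 ED → 0x6D8202ED.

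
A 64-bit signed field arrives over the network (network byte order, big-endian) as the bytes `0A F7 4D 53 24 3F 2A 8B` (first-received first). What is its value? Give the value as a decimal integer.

790185279112555147

Big-endian: lowest address holds the most-significant byte.
The bytes are already most-significant first: 0x0AF74D53243F2A8B.
0x0AF74D53243F2A8B = 790185279112555147.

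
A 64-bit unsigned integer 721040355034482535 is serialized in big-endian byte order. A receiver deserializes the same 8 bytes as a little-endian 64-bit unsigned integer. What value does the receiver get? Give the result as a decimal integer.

721040355034482535 in 64-bit hexadecimal is 0x0A01A661F68D4767.
Stored big-endian, the bytes at ascending addresses are 0A 01 A6 61 F6 8D 47 67.
Read back as little-endian, the first byte is least significant, giving 0x67478DF661A6010A.
0x67478DF661A6010A = 7442072998592774410.

7442072998592774410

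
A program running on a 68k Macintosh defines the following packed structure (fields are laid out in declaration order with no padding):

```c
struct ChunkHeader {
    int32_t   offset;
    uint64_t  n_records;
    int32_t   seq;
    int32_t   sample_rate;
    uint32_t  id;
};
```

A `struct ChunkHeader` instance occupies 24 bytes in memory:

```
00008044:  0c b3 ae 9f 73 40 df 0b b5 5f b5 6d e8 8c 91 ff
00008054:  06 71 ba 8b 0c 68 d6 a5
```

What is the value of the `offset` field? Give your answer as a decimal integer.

`offset` is the first field, at byte offset 0, occupying 4 bytes.
Bytes at offsets 0..3: 0C B3 AE 9F.
Big-endian stores the most-significant byte at the lowest address.
The bytes are already most-significant first: 0x0CB3AE9F.
0x0CB3AE9F = 213102239.

213102239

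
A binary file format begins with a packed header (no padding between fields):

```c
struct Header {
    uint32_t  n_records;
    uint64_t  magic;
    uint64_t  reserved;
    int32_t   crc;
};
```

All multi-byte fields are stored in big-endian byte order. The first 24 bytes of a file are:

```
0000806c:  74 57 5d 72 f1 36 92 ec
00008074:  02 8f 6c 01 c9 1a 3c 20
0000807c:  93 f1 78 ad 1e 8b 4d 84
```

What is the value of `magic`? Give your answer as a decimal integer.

`magic` follows `n_records` (4 bytes), so it starts at byte offset 4 and occupies 8 bytes.
Bytes at offsets 4..11: F1 36 92 EC 02 8F 6C 01.
Big-endian stores the most-significant byte at the lowest address.
The bytes are already most-significant first: 0xF13692EC028F6C01.
0xF13692EC028F6C01 = 17381241354235898881.

17381241354235898881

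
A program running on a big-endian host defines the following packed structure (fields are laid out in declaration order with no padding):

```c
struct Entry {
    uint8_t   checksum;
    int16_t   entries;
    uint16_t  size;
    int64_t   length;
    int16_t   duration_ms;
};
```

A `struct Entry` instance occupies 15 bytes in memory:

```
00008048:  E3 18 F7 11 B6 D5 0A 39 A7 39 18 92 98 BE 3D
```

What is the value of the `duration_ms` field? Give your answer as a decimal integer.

-16835

`duration_ms` follows `checksum` (1 B), `entries` (2 B), `size` (2 B), `length` (8 B), so it starts at offset 1 + 2 + 2 + 8 = 13 and occupies 2 bytes.
Bytes at offsets 13..14: BE 3D.
Big-endian stores the most-significant byte at the lowest address.
The bytes are already most-significant first: 0xBE3D.
Top bit is set, so as a signed 16-bit value this is 0xBE3D − 2^16 = -16835.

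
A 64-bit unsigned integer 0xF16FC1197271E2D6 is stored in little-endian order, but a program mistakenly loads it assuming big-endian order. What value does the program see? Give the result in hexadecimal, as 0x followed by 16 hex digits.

0xD6E2717219C16FF1

Stored little-endian, the bytes at ascending addresses are D6 E2 71 72 19 C1 6F F1.
Read back as big-endian, the last byte is least significant, giving 0xD6E2717219C16FF1.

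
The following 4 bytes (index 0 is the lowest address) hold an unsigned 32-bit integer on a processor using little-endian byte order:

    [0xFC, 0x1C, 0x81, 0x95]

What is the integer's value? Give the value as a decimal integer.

Little-endian stores the least-significant byte at the lowest address.
Reassemble most-significant byte first: 95 81 1C FC → 0x95811CFC.
0x95811CFC = 2508266748.

2508266748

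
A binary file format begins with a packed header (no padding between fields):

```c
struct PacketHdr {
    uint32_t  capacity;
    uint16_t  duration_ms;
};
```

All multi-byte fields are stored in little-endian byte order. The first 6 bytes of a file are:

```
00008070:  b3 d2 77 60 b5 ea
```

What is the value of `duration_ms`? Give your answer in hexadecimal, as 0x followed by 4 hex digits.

`duration_ms` follows `capacity` (4 bytes), so it starts at byte offset 4 and occupies 2 bytes.
Bytes at offsets 4..5: B5 EA.
Little-endian stores the least-significant byte at the lowest address.
Reassemble most-significant byte first: EA B5 → 0xEAB5.

0xEAB5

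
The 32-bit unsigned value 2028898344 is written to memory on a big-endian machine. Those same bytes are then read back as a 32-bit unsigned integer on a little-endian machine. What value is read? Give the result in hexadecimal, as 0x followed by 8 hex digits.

0x2888EE78

2028898344 in 32-bit hexadecimal is 0x78EE8828.
Stored big-endian, the bytes at ascending addresses are 78 EE 88 28.
Read back as little-endian, the first byte is least significant, giving 0x2888EE78.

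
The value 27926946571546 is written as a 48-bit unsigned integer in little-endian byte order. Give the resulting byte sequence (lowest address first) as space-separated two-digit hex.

1A E5 BA 3F 66 19

27926946571546 in hexadecimal, padded to 48 bits, is 0x19663FBAE51A.
Split into bytes (most-significant first): 19 66 3F BA E5 1A.
Little-endian: lowest address holds the least-significant byte.
So at ascending addresses the bytes are 1A E5 BA 3F 66 19.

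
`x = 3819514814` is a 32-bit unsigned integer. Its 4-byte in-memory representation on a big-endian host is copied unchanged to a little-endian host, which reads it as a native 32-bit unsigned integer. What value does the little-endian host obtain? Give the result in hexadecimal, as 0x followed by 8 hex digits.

3819514814 in 32-bit hexadecimal is 0xE3A92BBE.
Stored big-endian, the bytes at ascending addresses are E3 A9 2B BE.
Read back as little-endian, the first byte is least significant, giving 0xBE2BA9E3.

0xBE2BA9E3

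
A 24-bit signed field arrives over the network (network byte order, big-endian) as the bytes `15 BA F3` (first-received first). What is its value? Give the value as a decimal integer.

In big-endian order the high byte comes first in memory.
The bytes are already most-significant first: 0x15BAF3.
0x15BAF3 = 1424115.

1424115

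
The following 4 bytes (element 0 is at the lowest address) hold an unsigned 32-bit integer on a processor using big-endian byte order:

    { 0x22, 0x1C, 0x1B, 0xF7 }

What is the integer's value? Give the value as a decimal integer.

572267511

Big-endian stores the most-significant byte at the lowest address.
The bytes are already most-significant first: 0x221C1BF7.
0x221C1BF7 = 572267511.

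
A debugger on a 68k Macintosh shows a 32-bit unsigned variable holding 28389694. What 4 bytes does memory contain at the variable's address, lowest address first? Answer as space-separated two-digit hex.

28389694 in hexadecimal, padded to 32 bits, is 0x01B1313E.
Split into bytes (most-significant first): 01 B1 31 3E.
Big-endian stores the most-significant byte at the lowest address.
So the memory order matches the most-significant-first order: 01 B1 31 3E.

01 B1 31 3E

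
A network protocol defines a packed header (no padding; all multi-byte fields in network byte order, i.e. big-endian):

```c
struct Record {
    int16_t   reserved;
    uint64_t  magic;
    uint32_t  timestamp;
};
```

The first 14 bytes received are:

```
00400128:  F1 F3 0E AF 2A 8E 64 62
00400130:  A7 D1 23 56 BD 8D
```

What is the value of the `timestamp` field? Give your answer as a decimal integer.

592887181

`timestamp` follows `reserved` (2 B), `magic` (8 B), so it starts at offset 2 + 8 = 10 and occupies 4 bytes.
Bytes at offsets 10..13: 23 56 BD 8D.
Big-endian: lowest address holds the most-significant byte.
The bytes are already most-significant first: 0x2356BD8D.
0x2356BD8D = 592887181.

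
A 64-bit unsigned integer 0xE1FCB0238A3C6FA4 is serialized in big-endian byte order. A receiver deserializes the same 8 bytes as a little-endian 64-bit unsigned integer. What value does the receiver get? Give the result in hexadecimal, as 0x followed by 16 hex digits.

0xA46F3C8A23B0FCE1

Stored big-endian, the bytes at ascending addresses are E1 FC B0 23 8A 3C 6F A4.
Read back as little-endian, the first byte is least significant, giving 0xA46F3C8A23B0FCE1.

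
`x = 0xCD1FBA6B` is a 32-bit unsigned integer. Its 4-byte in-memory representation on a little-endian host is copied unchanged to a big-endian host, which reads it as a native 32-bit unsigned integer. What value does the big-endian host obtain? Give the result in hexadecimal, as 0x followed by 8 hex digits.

0x6BBA1FCD

Stored little-endian, the bytes at ascending addresses are 6B BA 1F CD.
Read back as big-endian, the last byte is least significant, giving 0x6BBA1FCD.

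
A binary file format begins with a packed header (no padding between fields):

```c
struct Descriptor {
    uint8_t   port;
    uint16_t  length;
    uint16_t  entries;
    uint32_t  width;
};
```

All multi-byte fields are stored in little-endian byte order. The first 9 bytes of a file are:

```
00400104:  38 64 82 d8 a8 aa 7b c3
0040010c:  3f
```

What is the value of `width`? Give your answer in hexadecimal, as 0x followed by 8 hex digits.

0x3FC37BAA

`width` follows `port` (1 B), `length` (2 B), `entries` (2 B), so it starts at offset 1 + 2 + 2 = 5 and occupies 4 bytes.
Bytes at offsets 5..8: AA 7B C3 3F.
Little-endian: lowest address holds the least-significant byte.
Reassemble most-significant byte first: 3F C3 7B AA → 0x3FC37BAA.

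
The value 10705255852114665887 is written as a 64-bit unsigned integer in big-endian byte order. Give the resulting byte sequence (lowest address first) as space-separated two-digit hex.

10705255852114665887 in hexadecimal, padded to 64 bits, is 0x9490B57A86F7619F.
Split into bytes (most-significant first): 94 90 B5 7A 86 F7 61 9F.
Big-endian stores the most-significant byte at the lowest address.
So the memory order matches the most-significant-first order: 94 90 B5 7A 86 F7 61 9F.

94 90 B5 7A 86 F7 61 9F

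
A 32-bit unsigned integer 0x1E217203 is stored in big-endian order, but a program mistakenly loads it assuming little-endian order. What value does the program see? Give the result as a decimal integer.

57811230

Stored big-endian, the bytes at ascending addresses are 1E 21 72 03.
Read back as little-endian, the first byte is least significant, giving 0x0372211E.
0x0372211E = 57811230.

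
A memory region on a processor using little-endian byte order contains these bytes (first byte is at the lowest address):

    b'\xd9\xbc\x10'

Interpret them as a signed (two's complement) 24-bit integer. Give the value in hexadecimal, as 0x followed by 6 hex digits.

0x10BCD9

Little-endian: lowest address holds the least-significant byte.
Reassemble most-significant byte first: 10 BC D9 → 0x10BCD9.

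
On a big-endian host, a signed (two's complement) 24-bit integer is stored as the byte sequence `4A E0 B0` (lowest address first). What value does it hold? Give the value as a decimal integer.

4907184

Big-endian: lowest address holds the most-significant byte.
The bytes are already most-significant first: 0x4AE0B0.
0x4AE0B0 = 4907184.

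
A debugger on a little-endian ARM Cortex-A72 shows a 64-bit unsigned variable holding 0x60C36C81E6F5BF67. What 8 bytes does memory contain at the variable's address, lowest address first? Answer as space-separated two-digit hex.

67 BF F5 E6 81 6C C3 60

Split into bytes (most-significant first): 60 C3 6C 81 E6 F5 BF 67.
Little-endian stores the least-significant byte at the lowest address.
So at ascending addresses the bytes are 67 BF F5 E6 81 6C C3 60.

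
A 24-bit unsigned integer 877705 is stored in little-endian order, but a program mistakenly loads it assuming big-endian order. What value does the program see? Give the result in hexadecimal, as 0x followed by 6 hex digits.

0x89640D

877705 in 24-bit hexadecimal is 0x0D6489.
Stored little-endian, the bytes at ascending addresses are 89 64 0D.
Read back as big-endian, the last byte is least significant, giving 0x89640D.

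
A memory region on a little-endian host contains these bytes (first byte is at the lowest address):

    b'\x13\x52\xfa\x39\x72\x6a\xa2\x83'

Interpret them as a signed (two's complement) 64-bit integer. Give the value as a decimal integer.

-8961483269682343405

Little-endian: lowest address holds the least-significant byte.
Reassemble most-significant byte first: 83 A2 6A 72 39 FA 52 13 → 0x83A26A7239FA5213.
Top bit is set, so as a signed 64-bit value this is 0x83A26A7239FA5213 − 2^64 = -8961483269682343405.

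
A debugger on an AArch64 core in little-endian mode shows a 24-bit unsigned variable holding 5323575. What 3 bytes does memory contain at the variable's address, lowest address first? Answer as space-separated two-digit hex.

5323575 in hexadecimal, padded to 24 bits, is 0x513B37.
Split into bytes (most-significant first): 51 3B 37.
Little-endian: lowest address holds the least-significant byte.
So at ascending addresses the bytes are 37 3B 51.

37 3B 51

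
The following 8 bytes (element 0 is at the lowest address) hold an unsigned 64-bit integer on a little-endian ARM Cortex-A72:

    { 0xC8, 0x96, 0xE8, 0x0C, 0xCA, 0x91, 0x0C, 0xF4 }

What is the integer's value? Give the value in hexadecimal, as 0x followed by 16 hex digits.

Little-endian: lowest address holds the least-significant byte.
Reassemble most-significant byte first: F4 0C 91 CA 0C E8 96 C8 → 0xF40C91CA0CE896C8.

0xF40C91CA0CE896C8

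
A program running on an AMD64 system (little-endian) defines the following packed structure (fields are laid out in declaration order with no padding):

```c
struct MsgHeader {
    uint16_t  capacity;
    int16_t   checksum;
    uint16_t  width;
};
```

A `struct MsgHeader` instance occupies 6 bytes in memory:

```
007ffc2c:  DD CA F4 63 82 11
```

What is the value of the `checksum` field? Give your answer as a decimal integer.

25588

`checksum` follows `capacity` (2 bytes), so it starts at byte offset 2 and occupies 2 bytes.
Bytes at offsets 2..3: F4 63.
In little-endian order the low byte comes first in memory.
Reassemble most-significant byte first: 63 F4 → 0x63F4.
0x63F4 = 25588.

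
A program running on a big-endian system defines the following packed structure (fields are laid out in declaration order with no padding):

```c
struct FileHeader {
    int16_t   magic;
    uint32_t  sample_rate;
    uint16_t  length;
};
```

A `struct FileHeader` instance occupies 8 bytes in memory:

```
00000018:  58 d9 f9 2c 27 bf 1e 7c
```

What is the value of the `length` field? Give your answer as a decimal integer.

`length` follows `magic` (2 B), `sample_rate` (4 B), so it starts at offset 2 + 4 = 6 and occupies 2 bytes.
Bytes at offsets 6..7: 1E 7C.
In big-endian order the high byte comes first in memory.
The bytes are already most-significant first: 0x1E7C.
0x1E7C = 7804.

7804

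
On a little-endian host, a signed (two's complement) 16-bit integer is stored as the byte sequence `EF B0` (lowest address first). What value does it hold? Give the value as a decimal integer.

Little-endian stores the least-significant byte at the lowest address.
Reassemble most-significant byte first: B0 EF → 0xB0EF.
Top bit is set, so as a signed 16-bit value this is 0xB0EF − 2^16 = -20241.

-20241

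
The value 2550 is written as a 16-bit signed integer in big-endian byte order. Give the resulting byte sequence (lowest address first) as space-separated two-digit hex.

09 F6

2550 in hexadecimal, padded to 16 bits, is 0x09F6.
Split into bytes (most-significant first): 09 F6.
In big-endian order the high byte comes first in memory.
So the memory order matches the most-significant-first order: 09 F6.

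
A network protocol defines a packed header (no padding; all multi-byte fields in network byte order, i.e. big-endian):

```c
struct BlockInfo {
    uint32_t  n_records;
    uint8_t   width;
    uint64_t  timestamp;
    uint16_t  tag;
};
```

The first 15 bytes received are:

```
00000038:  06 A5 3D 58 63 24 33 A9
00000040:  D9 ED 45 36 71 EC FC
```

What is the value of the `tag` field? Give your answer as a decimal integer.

60668

`tag` follows `n_records` (4 B), `width` (1 B), `timestamp` (8 B), so it starts at offset 4 + 1 + 8 = 13 and occupies 2 bytes.
Bytes at offsets 13..14: EC FC.
Big-endian: lowest address holds the most-significant byte.
The bytes are already most-significant first: 0xECFC.
0xECFC = 60668.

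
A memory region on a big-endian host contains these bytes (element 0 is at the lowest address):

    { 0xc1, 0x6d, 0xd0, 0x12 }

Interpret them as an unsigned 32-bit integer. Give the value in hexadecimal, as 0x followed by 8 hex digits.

In big-endian order the high byte comes first in memory.
The bytes are already most-significant first: 0xC16DD012.

0xC16DD012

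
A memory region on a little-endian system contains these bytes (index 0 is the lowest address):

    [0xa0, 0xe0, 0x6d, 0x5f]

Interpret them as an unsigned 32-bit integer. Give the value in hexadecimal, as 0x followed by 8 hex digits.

Little-endian: lowest address holds the least-significant byte.
Reassemble most-significant byte first: 5F 6D E0 A0 → 0x5F6DE0A0.

0x5F6DE0A0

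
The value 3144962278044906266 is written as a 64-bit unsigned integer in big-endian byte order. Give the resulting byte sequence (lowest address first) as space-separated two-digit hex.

3144962278044906266 in hexadecimal, padded to 64 bits, is 0x2BA5268776DEB31A.
Split into bytes (most-significant first): 2B A5 26 87 76 DE B3 1A.
In big-endian order the high byte comes first in memory.
So the memory order matches the most-significant-first order: 2B A5 26 87 76 DE B3 1A.

2B A5 26 87 76 DE B3 1A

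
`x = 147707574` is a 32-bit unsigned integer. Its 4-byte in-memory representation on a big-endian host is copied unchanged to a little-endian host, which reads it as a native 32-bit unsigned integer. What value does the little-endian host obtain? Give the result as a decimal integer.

147707574 in 32-bit hexadecimal is 0x08CDD6B6.
Stored big-endian, the bytes at ascending addresses are 08 CD D6 B6.
Read back as little-endian, the first byte is least significant, giving 0xB6D6CD08.
0xB6D6CD08 = 3067530504.

3067530504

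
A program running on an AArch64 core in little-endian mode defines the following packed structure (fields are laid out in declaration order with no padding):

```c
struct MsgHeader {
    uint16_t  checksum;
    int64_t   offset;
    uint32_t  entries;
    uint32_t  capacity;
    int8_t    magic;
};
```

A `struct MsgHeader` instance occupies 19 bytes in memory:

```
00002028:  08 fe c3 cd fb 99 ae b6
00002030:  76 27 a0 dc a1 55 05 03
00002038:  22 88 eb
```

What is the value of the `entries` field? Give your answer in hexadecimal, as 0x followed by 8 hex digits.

`entries` follows `checksum` (2 B), `offset` (8 B), so it starts at offset 2 + 8 = 10 and occupies 4 bytes.
Bytes at offsets 10..13: A0 DC A1 55.
In little-endian order the low byte comes first in memory.
Reassemble most-significant byte first: 55 A1 DC A0 → 0x55A1DCA0.

0x55A1DCA0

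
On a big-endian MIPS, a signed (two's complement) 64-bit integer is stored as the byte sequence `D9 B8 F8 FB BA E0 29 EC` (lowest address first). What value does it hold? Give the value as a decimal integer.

In big-endian order the high byte comes first in memory.
The bytes are already most-significant first: 0xD9B8F8FBBAE029EC.
Top bit is set, so as a signed 64-bit value this is 0xD9B8F8FBBAE029EC − 2^64 = -2758181011708696084.

-2758181011708696084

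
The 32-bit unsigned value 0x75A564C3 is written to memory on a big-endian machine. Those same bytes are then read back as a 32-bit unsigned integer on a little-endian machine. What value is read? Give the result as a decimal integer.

Stored big-endian, the bytes at ascending addresses are 75 A5 64 C3.
Read back as little-endian, the first byte is least significant, giving 0xC364A575.
0xC364A575 = 3278153077.

3278153077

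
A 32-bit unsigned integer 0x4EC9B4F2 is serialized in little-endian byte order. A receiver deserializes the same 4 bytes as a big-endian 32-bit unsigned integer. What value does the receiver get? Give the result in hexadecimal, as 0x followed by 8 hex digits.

0xF2B4C94E

Stored little-endian, the bytes at ascending addresses are F2 B4 C9 4E.
Read back as big-endian, the last byte is least significant, giving 0xF2B4C94E.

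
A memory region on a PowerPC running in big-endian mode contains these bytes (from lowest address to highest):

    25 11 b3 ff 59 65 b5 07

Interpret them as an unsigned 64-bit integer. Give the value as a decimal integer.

Big-endian stores the most-significant byte at the lowest address.
The bytes are already most-significant first: 0x2511B3FF5965B507.
0x2511B3FF5965B507 = 2671113963305284871.

2671113963305284871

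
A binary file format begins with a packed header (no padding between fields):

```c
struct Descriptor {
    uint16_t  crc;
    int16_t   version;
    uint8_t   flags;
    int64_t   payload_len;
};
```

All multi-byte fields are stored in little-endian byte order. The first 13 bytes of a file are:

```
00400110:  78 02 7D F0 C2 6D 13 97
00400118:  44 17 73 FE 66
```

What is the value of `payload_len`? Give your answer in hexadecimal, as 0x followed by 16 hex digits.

`payload_len` follows `crc` (2 B), `version` (2 B), `flags` (1 B), so it starts at offset 2 + 2 + 1 = 5 and occupies 8 bytes.
Bytes at offsets 5..12: 6D 13 97 44 17 73 FE 66.
In little-endian order the low byte comes first in memory.
Reassemble most-significant byte first: 66 FE 73 17 44 97 13 6D → 0x66FE73174497136D.

0x66FE73174497136D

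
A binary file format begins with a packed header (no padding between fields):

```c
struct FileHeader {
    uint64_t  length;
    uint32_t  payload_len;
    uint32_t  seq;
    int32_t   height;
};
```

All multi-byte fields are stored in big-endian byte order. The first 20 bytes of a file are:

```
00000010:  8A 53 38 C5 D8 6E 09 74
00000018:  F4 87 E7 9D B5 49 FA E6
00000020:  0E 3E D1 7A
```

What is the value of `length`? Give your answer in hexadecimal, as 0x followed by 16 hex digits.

`length` is the first field, at byte offset 0, occupying 8 bytes.
Bytes at offsets 0..7: 8A 53 38 C5 D8 6E 09 74.
Big-endian: lowest address holds the most-significant byte.
The bytes are already most-significant first: 0x8A5338C5D86E0974.

0x8A5338C5D86E0974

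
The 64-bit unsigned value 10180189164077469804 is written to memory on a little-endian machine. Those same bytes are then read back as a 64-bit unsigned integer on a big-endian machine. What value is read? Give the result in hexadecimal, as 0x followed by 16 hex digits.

10180189164077469804 in 64-bit hexadecimal is 0x8D474C1B971E506C.
Stored little-endian, the bytes at ascending addresses are 6C 50 1E 97 1B 4C 47 8D.
Read back as big-endian, the last byte is least significant, giving 0x6C501E971B4C478D.

0x6C501E971B4C478D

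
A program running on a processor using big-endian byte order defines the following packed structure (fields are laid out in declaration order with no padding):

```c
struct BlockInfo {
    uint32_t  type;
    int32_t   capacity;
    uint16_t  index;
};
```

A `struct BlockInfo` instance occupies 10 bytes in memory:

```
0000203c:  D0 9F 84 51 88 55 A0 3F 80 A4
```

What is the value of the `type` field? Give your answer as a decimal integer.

3500115025

`type` is the first field, at byte offset 0, occupying 4 bytes.
Bytes at offsets 0..3: D0 9F 84 51.
Big-endian stores the most-significant byte at the lowest address.
The bytes are already most-significant first: 0xD09F8451.
0xD09F8451 = 3500115025.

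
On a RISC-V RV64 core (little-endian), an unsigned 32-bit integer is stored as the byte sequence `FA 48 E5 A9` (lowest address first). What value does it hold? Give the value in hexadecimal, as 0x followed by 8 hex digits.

0xA9E548FA

In little-endian order the low byte comes first in memory.
Reassemble most-significant byte first: A9 E5 48 FA → 0xA9E548FA.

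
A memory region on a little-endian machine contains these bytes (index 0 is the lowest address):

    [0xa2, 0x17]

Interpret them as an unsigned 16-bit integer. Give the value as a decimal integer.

In little-endian order the low byte comes first in memory.
Reassemble most-significant byte first: 17 A2 → 0x17A2.
0x17A2 = 6050.

6050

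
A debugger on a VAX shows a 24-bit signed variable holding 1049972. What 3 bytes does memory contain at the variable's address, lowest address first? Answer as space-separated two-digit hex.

1049972 in hexadecimal, padded to 24 bits, is 0x100574.
Split into bytes (most-significant first): 10 05 74.
In little-endian order the low byte comes first in memory.
So at ascending addresses the bytes are 74 05 10.

74 05 10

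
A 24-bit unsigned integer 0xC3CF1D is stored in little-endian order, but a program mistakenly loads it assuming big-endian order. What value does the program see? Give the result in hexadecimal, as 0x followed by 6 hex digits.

Stored little-endian, the bytes at ascending addresses are 1D CF C3.
Read back as big-endian, the last byte is least significant, giving 0x1DCFC3.

0x1DCFC3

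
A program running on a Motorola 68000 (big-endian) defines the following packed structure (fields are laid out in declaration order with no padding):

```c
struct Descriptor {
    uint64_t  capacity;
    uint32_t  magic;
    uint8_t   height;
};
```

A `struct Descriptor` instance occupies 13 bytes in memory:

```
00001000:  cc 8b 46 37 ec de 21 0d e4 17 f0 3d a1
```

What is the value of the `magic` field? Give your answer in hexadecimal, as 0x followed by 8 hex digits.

`magic` follows `capacity` (8 bytes), so it starts at byte offset 8 and occupies 4 bytes.
Bytes at offsets 8..11: E4 17 F0 3D.
In big-endian order the high byte comes first in memory.
The bytes are already most-significant first: 0xE417F03D.

0xE417F03D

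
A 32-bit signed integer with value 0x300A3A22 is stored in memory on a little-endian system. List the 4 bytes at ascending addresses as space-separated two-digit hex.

22 3A 0A 30

Split into bytes (most-significant first): 30 0A 3A 22.
Little-endian stores the least-significant byte at the lowest address.
So at ascending addresses the bytes are 22 3A 0A 30.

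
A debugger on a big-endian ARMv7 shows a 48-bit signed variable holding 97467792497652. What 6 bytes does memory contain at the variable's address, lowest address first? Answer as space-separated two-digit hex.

58 A5 7D 26 1B F4

97467792497652 in hexadecimal, padded to 48 bits, is 0x58A57D261BF4.
Split into bytes (most-significant first): 58 A5 7D 26 1B F4.
Big-endian stores the most-significant byte at the lowest address.
So the memory order matches the most-significant-first order: 58 A5 7D 26 1B F4.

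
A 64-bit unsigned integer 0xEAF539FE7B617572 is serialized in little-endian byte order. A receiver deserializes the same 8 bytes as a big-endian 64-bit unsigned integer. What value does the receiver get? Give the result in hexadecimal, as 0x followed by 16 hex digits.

0x7275617BFE39F5EA

Stored little-endian, the bytes at ascending addresses are 72 75 61 7B FE 39 F5 EA.
Read back as big-endian, the last byte is least significant, giving 0x7275617BFE39F5EA.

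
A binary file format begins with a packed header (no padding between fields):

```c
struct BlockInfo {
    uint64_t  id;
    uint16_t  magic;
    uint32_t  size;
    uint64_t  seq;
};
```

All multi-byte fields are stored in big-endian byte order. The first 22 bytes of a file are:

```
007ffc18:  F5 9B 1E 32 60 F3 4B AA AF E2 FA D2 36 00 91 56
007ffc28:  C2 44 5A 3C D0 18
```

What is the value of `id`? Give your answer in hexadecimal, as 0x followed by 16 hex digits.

0xF59B1E3260F34BAA

`id` is the first field, at byte offset 0, occupying 8 bytes.
Bytes at offsets 0..7: F5 9B 1E 32 60 F3 4B AA.
Big-endian stores the most-significant byte at the lowest address.
The bytes are already most-significant first: 0xF59B1E3260F34BAA.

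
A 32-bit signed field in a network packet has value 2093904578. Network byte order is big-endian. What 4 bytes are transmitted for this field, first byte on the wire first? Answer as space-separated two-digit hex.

7C CE 72 C2

2093904578 in hexadecimal, padded to 32 bits, is 0x7CCE72C2.
Split into bytes (most-significant first): 7C CE 72 C2.
Big-endian stores the most-significant byte at the lowest address.
So the memory order matches the most-significant-first order: 7C CE 72 C2.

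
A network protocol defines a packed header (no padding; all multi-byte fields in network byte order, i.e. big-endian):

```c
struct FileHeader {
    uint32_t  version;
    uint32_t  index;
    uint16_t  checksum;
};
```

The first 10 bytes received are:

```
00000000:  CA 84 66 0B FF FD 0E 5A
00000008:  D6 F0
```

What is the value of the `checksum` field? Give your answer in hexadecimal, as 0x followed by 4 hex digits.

0xD6F0

`checksum` follows `version` (4 B), `index` (4 B), so it starts at offset 4 + 4 = 8 and occupies 2 bytes.
Bytes at offsets 8..9: D6 F0.
In big-endian order the high byte comes first in memory.
The bytes are already most-significant first: 0xD6F0.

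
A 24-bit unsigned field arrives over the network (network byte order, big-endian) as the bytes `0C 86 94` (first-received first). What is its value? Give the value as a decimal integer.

820884

Big-endian: lowest address holds the most-significant byte.
The bytes are already most-significant first: 0x0C8694.
0x0C8694 = 820884.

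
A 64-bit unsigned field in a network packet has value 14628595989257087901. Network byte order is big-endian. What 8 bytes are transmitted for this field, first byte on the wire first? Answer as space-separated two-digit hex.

14628595989257087901 in hexadecimal, padded to 64 bits, is 0xCB03368BEE5F6B9D.
Split into bytes (most-significant first): CB 03 36 8B EE 5F 6B 9D.
Big-endian stores the most-significant byte at the lowest address.
So the memory order matches the most-significant-first order: CB 03 36 8B EE 5F 6B 9D.

CB 03 36 8B EE 5F 6B 9D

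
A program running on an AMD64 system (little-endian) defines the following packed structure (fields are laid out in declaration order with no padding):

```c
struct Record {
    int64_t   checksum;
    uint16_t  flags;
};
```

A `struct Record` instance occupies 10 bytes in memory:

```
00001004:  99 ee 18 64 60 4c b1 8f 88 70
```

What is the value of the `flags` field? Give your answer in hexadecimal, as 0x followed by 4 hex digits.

`flags` follows `checksum` (8 bytes), so it starts at byte offset 8 and occupies 2 bytes.
Bytes at offsets 8..9: 88 70.
Little-endian: lowest address holds the least-significant byte.
Reassemble most-significant byte first: 70 88 → 0x7088.

0x7088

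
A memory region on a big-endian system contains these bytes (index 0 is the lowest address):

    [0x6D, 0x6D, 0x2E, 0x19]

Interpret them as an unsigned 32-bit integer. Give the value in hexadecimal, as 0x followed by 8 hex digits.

In big-endian order the high byte comes first in memory.
The bytes are already most-significant first: 0x6D6D2E19.

0x6D6D2E19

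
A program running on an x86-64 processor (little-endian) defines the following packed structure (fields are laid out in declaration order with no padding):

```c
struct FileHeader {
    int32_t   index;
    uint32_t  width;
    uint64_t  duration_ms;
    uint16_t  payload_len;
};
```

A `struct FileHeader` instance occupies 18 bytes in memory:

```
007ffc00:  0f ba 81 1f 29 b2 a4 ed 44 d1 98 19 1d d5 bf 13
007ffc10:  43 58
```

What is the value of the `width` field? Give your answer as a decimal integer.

`width` follows `index` (4 bytes), so it starts at byte offset 4 and occupies 4 bytes.
Bytes at offsets 4..7: 29 B2 A4 ED.
Little-endian: lowest address holds the least-significant byte.
Reassemble most-significant byte first: ED A4 B2 29 → 0xEDA4B229.
0xEDA4B229 = 3986993705.

3986993705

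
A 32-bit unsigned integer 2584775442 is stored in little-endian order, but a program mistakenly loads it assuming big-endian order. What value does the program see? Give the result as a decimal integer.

2584775442 in 32-bit hexadecimal is 0x9A108B12.
Stored little-endian, the bytes at ascending addresses are 12 8B 10 9A.
Read back as big-endian, the last byte is least significant, giving 0x128B109A.
0x128B109A = 311103642.

311103642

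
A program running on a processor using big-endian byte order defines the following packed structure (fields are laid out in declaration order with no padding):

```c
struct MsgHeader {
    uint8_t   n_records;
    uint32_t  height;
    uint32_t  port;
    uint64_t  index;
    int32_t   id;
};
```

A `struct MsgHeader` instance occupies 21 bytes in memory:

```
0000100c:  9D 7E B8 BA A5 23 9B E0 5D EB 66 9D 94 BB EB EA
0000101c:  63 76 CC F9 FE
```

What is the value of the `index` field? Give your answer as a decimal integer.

`index` follows `n_records` (1 B), `height` (4 B), `port` (4 B), so it starts at offset 1 + 4 + 4 = 9 and occupies 8 bytes.
Bytes at offsets 9..16: EB 66 9D 94 BB EB EA 63.
Big-endian stores the most-significant byte at the lowest address.
The bytes are already most-significant first: 0xEB669D94BBEBEA63.
0xEB669D94BBEBEA63 = 16962418308671072867.

16962418308671072867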